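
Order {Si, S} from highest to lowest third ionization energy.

IE_3 is the cost of taking one more electron from the +2 cation: Si²⁺ still has 2 valence electrons; S²⁺ still has 4 valence electrons.
All are still removing valence electrons, so compare the +2 ions as you would atoms: IE_3 generally rises across a period (higher Z_eff) and falls down a group (larger shell), subject to the usual subshell exceptions.
Valence configurations: Si²⁺ [Ne]3s², S²⁺ [Ne]3s²3p².
The numbers (kJ/mol): Si 3232, S 3357.
Overall IE_3 order: Si < S.

S > Si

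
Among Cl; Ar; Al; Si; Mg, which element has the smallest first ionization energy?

Al

Mg is in period 3, group 2; Al is in period 3, group 13; Si is in period 3, group 14; Cl is in period 3, group 17; Ar is in period 3, group 18.
IE₁ increases left→right with effective nuclear charge and decreases top→bottom as the valence shell moves farther out.
All lie in period 3; the across-period trend (first ionization energy increases left to right) applies, with the exception below.
Note the exception: Mg has a higher first ionization energy than Al, contrary to the simple trend — Al's single 3p electron is easier to remove than one from Mg's filled 3s².
Approximate values (kJ/mol): Mg 738, Al 578, Si 786, Cl 1251, Ar 1521.
The smallest first ionization energy among these belongs to Al.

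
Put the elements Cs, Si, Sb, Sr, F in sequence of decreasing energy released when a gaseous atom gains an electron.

F is in period 2, group 17; Si is in period 3, group 14; Sr is in period 5, group 2; Sb is in period 5, group 15; Cs is in period 6, group 1.
Electron affinity generally becomes more exothermic across a period toward the halogens and less exothermic down a group.
Here both period and group differ, so the two effects have to be weighed against each other.
Cs > Sr: this pair runs against the simple trend — see the exception note.
Sb > Cs: both effects reinforce here, so Sb is clearly the higher of the two.
Si > Sb: the two effects oppose for this pair; the down-group effect wins (134 vs 103 kJ/mol).
F > Si: both effects reinforce here, so F is clearly the higher of the two.
Note the exception: Cs has a higher electron affinity than Sr, contrary to the simple trend — adding an electron to Sr (ns²) has to open a new, higher-energy np subshell, which is unfavourable.
Tabulated electron affinity (kJ/mol): F 328, Si 134, Sr 5, Sb 103, Cs 46.
So from highest to lowest: F > Si > Sb > Cs > Sr.

F > Si > Sb > Cs > Sr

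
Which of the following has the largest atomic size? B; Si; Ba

Ba

B is in period 2, group 13; Si is in period 3, group 14; Ba is in period 6, group 2.
Radius decreases left→right (rising Z_eff, same n) and increases top→bottom (higher n).
These span different periods and groups, so the two trends combine.
Si > B: the two effects oppose for this pair; the down-group effect wins (116 vs 85 pm).
Ba > Si: both effects reinforce here, so Ba is clearly the larger of the two.
Tabulated atomic radius (pm): B 85, Si 116, Ba 196.
The largest atomic size among these belongs to Ba.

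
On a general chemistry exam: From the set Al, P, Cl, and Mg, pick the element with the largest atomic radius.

Mg

Mg is in period 3, group 2; Al is in period 3, group 13; P is in period 3, group 15; Cl is in period 3, group 17.
Moving right in a period, electrons are added to the same shell under a stronger nuclear pull, so atoms get smaller; moving down, a new shell is opened and atoms get larger.
All lie in period 3, so atomic radius increases right to left.
The largest atomic radius among these belongs to Mg.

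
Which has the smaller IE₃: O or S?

The third ionization energy removes an electron from the +2 ion. For each element: O²⁺ still has 4 valence electrons; S²⁺ still has 4 valence electrons.
All are still removing valence electrons, so compare the +2 ions as you would atoms: IE_3 generally rises across a period (higher Z_eff) and falls down a group (larger shell), subject to the usual subshell exceptions.
Valence configurations: O²⁺ [He]2s²2p², S²⁺ [Ne]3s²3p².
Approximate IE_3 values (kJ/mol): O 5300, S 3357.
Hence IE_3: S < O.

S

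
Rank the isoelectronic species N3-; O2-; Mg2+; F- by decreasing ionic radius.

N3-, O2-, F-, Mg2+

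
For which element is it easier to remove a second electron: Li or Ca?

Ca

IE_2 is the cost of taking one more electron from the +1 cation: Li⁺ is the bare [He] core; Ca⁺ still has 1 valence electron.
Pulling an electron out of a noble-gas core costs far more than removing a remaining valence electron, so Li sits at the high end of IE_2.
Approximate IE_2 values (kJ/mol): Li 7298, Ca 1145.
Overall IE_2 order: Ca < Li.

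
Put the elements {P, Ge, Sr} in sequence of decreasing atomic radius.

Sr, Ge, P

P is in period 3, group 15; Ge is in period 4, group 14; Sr is in period 5, group 2.
Moving right in a period, electrons are added to the same shell under a stronger nuclear pull, so atoms get smaller; moving down, a new shell is opened and atoms get larger.
Neither a single period nor a single group — weigh both effects.
Ge > P: both effects reinforce here, so Ge is clearly the larger of the two.
Sr > Ge: relative to Ge, both the across-period and down-group shifts push Sr's atomic radius up.
For reference (pm): P 111, Ge 121, Sr 185.
So from largest to smallest: Sr > Ge > P.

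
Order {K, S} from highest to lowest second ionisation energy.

K > S

IE_2 is the cost of taking one more electron from the +1 cation: K⁺ is the bare [Ar] core; S⁺ still has 5 valence electrons.
Core electrons are held far more tightly than valence electrons, so K tops the IE_2 order.
Tabulated IE_2 (kJ/mol): K 3052, S 2252.
So the second ionization energies run S < K.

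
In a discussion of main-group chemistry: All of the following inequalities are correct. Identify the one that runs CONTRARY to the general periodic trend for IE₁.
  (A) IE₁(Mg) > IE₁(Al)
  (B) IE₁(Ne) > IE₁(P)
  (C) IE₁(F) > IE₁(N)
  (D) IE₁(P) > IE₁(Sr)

(A)

The general trend: IE₁ increases across a period and decreases down a group.
(A) Mg (period 3, group 2) vs Al (period 3, group 13): the stated order contradicts the simple trend.
(B) Ne (period 2, group 18) vs P (period 3, group 15): the stated order agrees with the simple trend.
(C) F (period 2, group 17) vs N (period 2, group 15): the stated order agrees with the simple trend.
(D) P (period 3, group 15) vs Sr (period 5, group 2): the stated order agrees with the simple trend.
The exception is (A): Al's single 3p electron is easier to remove than one from Mg's filled 3s².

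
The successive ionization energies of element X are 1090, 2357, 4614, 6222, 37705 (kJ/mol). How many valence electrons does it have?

Look for the largest jump between consecutive ionization energies: IE5/IE4 ≈ 6.1, far larger than any earlier ratio.
That jump marks the point where a core electron is being removed. So the atom has 4 valence electrons.

4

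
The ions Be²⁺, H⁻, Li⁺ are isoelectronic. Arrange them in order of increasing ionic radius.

Be²⁺ < Li⁺ < H⁻

All of these have 2 electrons, so size is governed by nuclear charge alone: the more protons, the stronger the pull on the same electron cloud, and the smaller the ion.
Nuclear charges: Be²⁺ (Z=4), Li⁺ (Z=3), H⁻ (Z=1).
Smallest to largest: Be²⁺ < Li⁺ < H⁻.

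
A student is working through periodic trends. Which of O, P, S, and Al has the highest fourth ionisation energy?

Al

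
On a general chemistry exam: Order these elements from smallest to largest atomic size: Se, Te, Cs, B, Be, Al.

B < Be < Se < Al < Te < Cs

Radius decreases left→right (rising Z_eff, same n) and increases top→bottom (higher n).
These span different periods and groups, so the two trends combine.
Be > B: Be lies to the left of B in period 2, so the across-period effect alone puts Be larger.
Se > Be: the two effects oppose for this pair; the down-group effect wins (116 vs 102 pm).
Al > Se: the two effects oppose for this pair; the across-period effect wins (126 vs 116 pm).
Te > Al: period and group pull opposite ways; the down-group shift dominates (136 vs 126 pm).
Cs > Te: relative to Te, both the across-period and down-group shifts push Cs's atomic radius up.
For reference (pm): Be 102, B 85, Al 126, Se 116, Te 136, Cs 232.
So from smallest to largest: B < Be < Se < Al < Te < Cs.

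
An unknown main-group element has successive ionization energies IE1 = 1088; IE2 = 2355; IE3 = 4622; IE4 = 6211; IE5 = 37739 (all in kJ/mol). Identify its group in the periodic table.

Group 14

Look for the largest jump between consecutive ionization energies: IE5/IE4 ≈ 6.1, far larger than any earlier ratio.
That jump marks the point where a core electron is being removed. So the atom has 4 valence electrons.
A main-group element with 4 valence electrons is in group 14.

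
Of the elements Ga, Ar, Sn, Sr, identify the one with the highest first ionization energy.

Ar is in period 3, group 18; Ga is in period 4, group 13; Sr is in period 5, group 2; Sn is in period 5, group 14.
Removing the outermost electron gets harder across a period and easier down a group.
Neither a single period nor a single group — weigh both effects.
Ga > Sr: both effects reinforce here, so Ga is clearly the higher of the two.
Sn > Ga: the two effects oppose for this pair; the across-period effect wins (709 vs 579 kJ/mol).
Ar > Sn: relative to Sn, both the across-period and down-group shifts push Ar's first ionization energy up.
Tabulated first ionization energy (kJ/mol): Ar 1521, Ga 579, Sr 550, Sn 709.
The highest first ionization energy among these belongs to Ar.

Ar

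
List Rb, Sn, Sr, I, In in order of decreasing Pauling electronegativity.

I > Sn > In > Sr > Rb

Rb is in period 5, group 1; Sr is in period 5, group 2; In is in period 5, group 13; Sn is in period 5, group 14; I is in period 5, group 17.
Electronegativity increases across a period and decreases down a group, tracking effective nuclear charge and atomic size.
All lie in period 5, so electronegativity increases left to right.
So from highest to lowest: I > Sn > In > Sr > Rb.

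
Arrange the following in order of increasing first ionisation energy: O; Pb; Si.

O is in period 2, group 16; Si is in period 3, group 14; Pb is in period 6, group 14.
Removing the outermost electron gets harder across a period and easier down a group.
Here both period and group differ, so the two effects have to be weighed against each other.
Si > Pb: Si sits above Pb in group 14, so the down-group effect alone puts Si higher.
O > Si: relative to Si, both the across-period and down-group shifts push O's first ionization energy up.
For reference (kJ/mol): O 1314, Si 786, Pb 716.
So from lowest to highest: Pb < Si < O.

Pb < Si < O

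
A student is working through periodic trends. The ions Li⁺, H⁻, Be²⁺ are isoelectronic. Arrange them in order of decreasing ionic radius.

H⁻, Li⁺, Be²⁺

All of these have 2 electrons, so size is governed by nuclear charge alone: the more protons, the stronger the pull on the same electron cloud, and the smaller the ion.
Nuclear charges: Be²⁺ (Z=4), Li⁺ (Z=3), H⁻ (Z=1).
Largest to smallest: H⁻ > Li⁺ > Be²⁺.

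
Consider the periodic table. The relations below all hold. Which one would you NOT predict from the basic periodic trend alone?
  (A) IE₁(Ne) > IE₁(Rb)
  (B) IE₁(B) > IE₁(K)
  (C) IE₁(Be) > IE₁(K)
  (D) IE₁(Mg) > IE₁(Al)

The general trend: IE₁ increases across a period and decreases down a group.
(A) Ne (period 2, group 18) vs Rb (period 5, group 1): the stated order agrees with the simple trend.
(B) B (period 2, group 13) vs K (period 4, group 1): the stated order agrees with the simple trend.
(C) Be (period 2, group 2) vs K (period 4, group 1): the stated order agrees with the simple trend.
(D) Mg (period 3, group 2) vs Al (period 3, group 13): the stated order contradicts the simple trend.
The exception is (D): Al's single 3p electron is easier to remove than one from Mg's filled 3s².

(D)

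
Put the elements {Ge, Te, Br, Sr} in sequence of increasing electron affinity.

Sr < Ge < Te < Br

Ge is in period 4, group 14; Br is in period 4, group 17; Sr is in period 5, group 2; Te is in period 5, group 16.
Electron affinity generally becomes more exothermic across a period toward the halogens and less exothermic down a group.
Here both period and group differ, so the two effects have to be weighed against each other.
Ge > Sr: relative to Sr, both the across-period and down-group shifts push Ge's electron affinity up.
Te > Ge: period and group pull opposite ways; the across-period shift dominates (190 vs 119 kJ/mol).
Br > Te: both effects reinforce here, so Br is clearly the higher of the two.
For reference (kJ/mol): Ge 119, Br 325, Sr 5, Te 190.
So from lowest to highest: Sr < Ge < Te < Br.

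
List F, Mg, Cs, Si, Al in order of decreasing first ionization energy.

F, Si, Mg, Al, Cs

F is in period 2, group 17; Mg is in period 3, group 2; Al is in period 3, group 13; Si is in period 3, group 14; Cs is in period 6, group 1.
IE₁ increases left→right with effective nuclear charge and decreases top→bottom as the valence shell moves farther out.
Here both period and group differ, so the two effects have to be weighed against each other.
Al > Cs: both effects reinforce here, so Al is clearly the higher of the two.
Mg > Al: this pair runs against the simple trend — see the exception note.
Si > Mg: Si lies to the right of Mg in period 3, so the across-period effect alone puts Si higher.
F > Si: relative to Si, both the across-period and down-group shifts push F's first ionization energy up.
Note the exception: Mg has a higher first ionization energy than Al, contrary to the simple trend — Al's single 3p electron is easier to remove than one from Mg's filled 3s².
Tabulated first ionization energy (kJ/mol): F 1681, Mg 738, Al 578, Si 786, Cs 376.
So from highest to lowest: F > Si > Mg > Al > Cs.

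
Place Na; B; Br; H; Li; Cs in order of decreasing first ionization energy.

H > Br > B > Li > Na > Cs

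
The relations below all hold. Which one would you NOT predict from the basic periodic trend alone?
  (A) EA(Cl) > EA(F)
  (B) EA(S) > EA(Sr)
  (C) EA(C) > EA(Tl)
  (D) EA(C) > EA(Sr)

The general trend: electron affinity increases across a period and decreases down a group.
(A) Cl (period 3, group 17) vs F (period 2, group 17): the stated order contradicts the simple trend.
(B) S (period 3, group 16) vs Sr (period 5, group 2): the stated order agrees with the simple trend.
(C) C (period 2, group 14) vs Tl (period 6, group 13): the stated order agrees with the simple trend.
(D) C (period 2, group 14) vs Sr (period 5, group 2): the stated order agrees with the simple trend.
The exception is (A): F's small 2p subshell makes the incoming electron feel strong e⁻–e⁻ repulsion, so Cl actually releases more energy on gaining an electron.

(A)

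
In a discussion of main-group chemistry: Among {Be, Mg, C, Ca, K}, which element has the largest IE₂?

K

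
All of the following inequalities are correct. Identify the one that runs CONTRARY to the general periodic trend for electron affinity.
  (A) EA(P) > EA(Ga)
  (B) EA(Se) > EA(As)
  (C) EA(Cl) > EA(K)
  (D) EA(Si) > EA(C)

(D)

The general trend: electron affinity increases across a period and decreases down a group.
(A) P (period 3, group 15) vs Ga (period 4, group 13): the stated order agrees with the simple trend.
(B) Se (period 4, group 16) vs As (period 4, group 15): the stated order agrees with the simple trend.
(C) Cl (period 3, group 17) vs K (period 4, group 1): the stated order agrees with the simple trend.
(D) Si (period 3, group 14) vs C (period 2, group 14): the stated order contradicts the simple trend.
The exception is (D): Si's larger, more diffuse 3p orbitals accept an added electron slightly more readily than C's compact 2p.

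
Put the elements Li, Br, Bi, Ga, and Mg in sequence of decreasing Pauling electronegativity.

Li is in period 2, group 1; Mg is in period 3, group 2; Ga is in period 4, group 13; Br is in period 4, group 17; Bi is in period 6, group 15.
EN rises left→right (higher Z_eff, smaller atoms) and falls top→bottom (larger, more shielded atoms).
Here both period and group differ, so the two effects have to be weighed against each other.
Mg > Li: period and group pull opposite ways; the across-period shift dominates (1.31 vs 0.98).
Ga > Mg: period and group pull opposite ways; the across-period shift dominates (1.81 vs 1.31).
Bi > Ga: the two effects oppose for this pair; the across-period effect wins (2.02 vs 1.81).
Br > Bi: relative to Bi, both the across-period and down-group shifts push Br's electronegativity up.
For reference (Pauling): Li 0.98, Mg 1.31, Ga 1.81, Br 2.96, Bi 2.02.
So from highest to lowest: Br > Bi > Ga > Mg > Li.

Br > Bi > Ga > Mg > Li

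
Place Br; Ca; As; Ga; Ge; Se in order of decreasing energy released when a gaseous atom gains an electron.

Br > Se > Ge > As > Ga > Ca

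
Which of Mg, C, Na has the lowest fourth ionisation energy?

After 3 electrons have been removed, what remains? Mg³⁺ is already 1 electron into the core; C³⁺ still has 1 valence electron; Na³⁺ is already 2 electrons into the core.
Core electrons are held far more tightly than valence electrons, so Na and Mg top the IE_4 order.
Approximate IE_4 values (kJ/mol): Mg 10543, C 6223, Na 9543.
Putting it together, IE_4: C < Na < Mg.

C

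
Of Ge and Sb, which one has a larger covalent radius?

Moving right in a period, electrons are added to the same shell under a stronger nuclear pull, so atoms get smaller; moving down, a new shell is opened and atoms get larger.
A diagonal step moves right (one effect) and down (the opposite effect) at once.
Sb > Ge: the two effects oppose for this pair; the down-group effect wins (140 vs 121 pm).
Tabulated atomic radius (pm): Ge 121, Sb 140.
So Sb has the larger covalent radius (Sb > Ge).

Sb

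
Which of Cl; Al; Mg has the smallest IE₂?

Mg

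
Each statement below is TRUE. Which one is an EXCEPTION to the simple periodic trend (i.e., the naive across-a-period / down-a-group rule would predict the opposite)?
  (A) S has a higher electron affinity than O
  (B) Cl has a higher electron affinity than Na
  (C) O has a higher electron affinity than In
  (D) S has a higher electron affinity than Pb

(A)

The general trend: electron affinity increases across a period and decreases down a group.
(A) S (period 3, group 16) vs O (period 2, group 16): the stated order contradicts the simple trend.
(B) Cl (period 3, group 17) vs Na (period 3, group 1): the stated order agrees with the simple trend.
(C) O (period 2, group 16) vs In (period 5, group 13): the stated order agrees with the simple trend.
(D) S (period 3, group 16) vs Pb (period 6, group 14): the stated order agrees with the simple trend.
The exception is (A): the compact 2p subshell of O repels the added electron more than S's larger 3p does.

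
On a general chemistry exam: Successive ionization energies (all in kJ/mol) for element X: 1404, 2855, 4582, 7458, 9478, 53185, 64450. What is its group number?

Group 15

Look for the largest jump between consecutive ionization energies: IE6/IE5 ≈ 5.6, far larger than any earlier ratio.
That jump marks the point where a core electron is being removed. So the atom has 5 valence electrons.
A main-group element with 5 valence electrons is in group 15.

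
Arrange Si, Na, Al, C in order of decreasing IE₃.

Na > C > Si > Al

After 2 electrons have been removed, what remains? Si²⁺ still has 2 valence electrons; Na²⁺ is already 1 electron into the core; Al²⁺ still has 1 valence electron; C²⁺ still has 2 valence electrons.
Pulling an electron out of a noble-gas core costs far more than removing a remaining valence electron, so Na sits at the high end of IE_3.
Valence configurations: Si²⁺ [Ne]3s², Al²⁺ [Ne]3s¹, C²⁺ [He]2s².
Approximate IE_3 values (kJ/mol): Si 3232, Na 6910, Al 2745, C 4620.
So the third ionization energies run Al < Si < C < Na.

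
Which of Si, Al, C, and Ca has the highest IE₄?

Al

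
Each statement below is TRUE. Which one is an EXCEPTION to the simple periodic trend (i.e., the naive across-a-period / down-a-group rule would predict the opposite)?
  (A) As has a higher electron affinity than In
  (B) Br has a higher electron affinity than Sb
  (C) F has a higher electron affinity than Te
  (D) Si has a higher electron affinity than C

The general trend: electron affinity increases across a period and decreases down a group.
(A) As (period 4, group 15) vs In (period 5, group 13): the stated order agrees with the simple trend.
(B) Br (period 4, group 17) vs Sb (period 5, group 15): the stated order agrees with the simple trend.
(C) F (period 2, group 17) vs Te (period 5, group 16): the stated order agrees with the simple trend.
(D) Si (period 3, group 14) vs C (period 2, group 14): the stated order contradicts the simple trend.
The exception is (D): Si's larger, more diffuse 3p orbitals accept an added electron slightly more readily than C's compact 2p.

(D)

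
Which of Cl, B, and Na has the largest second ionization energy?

Consider each +1 ion: Cl⁺ still has 6 valence electrons; B⁺ still has 2 valence electrons; Na⁺ is the bare [Ne] core.
Core electrons are held far more tightly than valence electrons, so Na tops the IE_2 order.
Valence configurations: Cl⁺ [Ne]3s²3p⁴, B⁺ [He]2s².
Tabulated IE_2 (kJ/mol): Cl 2298, B 2427, Na 4562.
Overall IE_2 order: Cl < B < Na.

Na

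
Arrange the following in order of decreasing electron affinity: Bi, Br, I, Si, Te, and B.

B is in period 2, group 13; Si is in period 3, group 14; Br is in period 4, group 17; Te is in period 5, group 16; I is in period 5, group 17; Bi is in period 6, group 15.
EA tends to increase across a period and decrease down a group, though the pattern is less regular than for IE or radius.
These span different periods and groups, so the two trends combine.
Bi > B: the two effects oppose for this pair; the across-period effect wins (91 vs 27 kJ/mol).
Si > Bi: the two effects oppose for this pair; the down-group effect wins (134 vs 91 kJ/mol).
Te > Si: the two effects oppose for this pair; the across-period effect wins (190 vs 134 kJ/mol).
I > Te: I lies to the right of Te in period 5, so the across-period effect alone puts I higher.
Br > I: they share group 17; the group trend gives Br the larger value.
Approximate values (kJ/mol): B 27, Si 134, Br 325, Te 190, I 295, Bi 91.
So from highest to lowest: Br > I > Te > Si > Bi > B.

Br > I > Te > Si > Bi > B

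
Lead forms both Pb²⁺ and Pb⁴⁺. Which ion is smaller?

Pb⁴⁺

Both ions have Z = 82 protons, but Pb⁴⁺ has lost more electrons, so its remaining electrons feel a larger effective nuclear charge per electron and are pulled in more tightly.
Higher positive charge → smaller ion, so Pb²⁺ > Pb⁴⁺.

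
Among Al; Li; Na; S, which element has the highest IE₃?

The third ionization energy removes an electron from the +2 ion. For each element: Al²⁺ still has 1 valence electron; Li²⁺ is already 1 electron into the core; Na²⁺ is already 1 electron into the core; S²⁺ still has 4 valence electrons.
Core electrons are held far more tightly than valence electrons, so Na and Li top the IE_3 order.
Valence configurations: Al²⁺ [Ne]3s¹, S²⁺ [Ne]3s²3p².
Tabulated IE_3 (kJ/mol): Al 2745, Li 11815, Na 6910, S 3357.
So the third ionization energies run Al < S < Na < Li.

Li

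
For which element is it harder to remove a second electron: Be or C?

C

IE_2 is the cost of taking one more electron from the +1 cation: Be⁺ still has 1 valence electron; C⁺ still has 3 valence electrons.
All are still removing valence electrons, so compare the +1 ions as you would atoms: IE_2 generally rises across a period (higher Z_eff) and falls down a group (larger shell), subject to the usual subshell exceptions.
Valence configurations: Be⁺ [He]2s¹, C⁺ [He]2s²2p¹.
Approximate IE_2 values (kJ/mol): Be 1757, C 2353.
Overall IE_2 order: Be < C.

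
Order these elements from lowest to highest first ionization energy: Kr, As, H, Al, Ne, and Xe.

Al, As, Xe, H, Kr, Ne

H is in period 1, group 1; Ne is in period 2, group 18; Al is in period 3, group 13; As is in period 4, group 15; Kr is in period 4, group 18; Xe is in period 5, group 18.
IE₁ increases left→right with effective nuclear charge and decreases top→bottom as the valence shell moves farther out.
These span different periods and groups, so the two trends combine.
As > Al: period and group pull opposite ways; the across-period shift dominates (947 vs 578 kJ/mol).
Xe > As: the two effects oppose for this pair; the across-period effect wins (1170 vs 947 kJ/mol).
H > Xe: period and group pull opposite ways; the down-group shift dominates (1312 vs 1170 kJ/mol).
Kr > H: the two effects oppose for this pair; the across-period effect wins (1351 vs 1312 kJ/mol).
Ne > Kr: Ne sits above Kr in group 18, so the down-group effect alone puts Ne higher.
For reference (kJ/mol): H 1312, Ne 2081, Al 578, As 947, Kr 1351, Xe 1170.
So from lowest to highest: Al < As < Xe < H < Kr < Ne.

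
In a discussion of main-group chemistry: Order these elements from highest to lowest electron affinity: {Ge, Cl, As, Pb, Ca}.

Cl is in period 3, group 17; Ca is in period 4, group 2; Ge is in period 4, group 14; As is in period 4, group 15; Pb is in period 6, group 14.
Adding an electron releases more energy for atoms nearer the top right (short of the noble gases).
Neither a single period nor a single group — weigh both effects.
Pb > Ca: period and group pull opposite ways; the across-period shift dominates (35 vs 2 kJ/mol).
As > Pb: relative to Pb, both the across-period and down-group shifts push As's electron affinity up.
Ge > As: this pair runs against the simple trend — see the exception note.
Cl > Ge: both effects reinforce here, so Cl is clearly the higher of the two.
Note the exception: Ge has a higher electron affinity than As, contrary to the simple trend — adding an electron to As's half-filled 4p³ is unfavourable, so Ge (4p²) has the more exothermic EA.
Tabulated electron affinity (kJ/mol): Cl 349, Ca 2, Ge 119, As 78, Pb 35.
So from highest to lowest: Cl > Ge > As > Pb > Ca.

Cl, Ge, As, Pb, Ca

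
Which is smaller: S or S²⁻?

Forming S²⁻ adds 2 electrons to S. More electron–electron repulsion in the same shell, with unchanged nuclear charge, lets the cloud expand.
An anion is larger than its parent atom: S²⁻ > S.

S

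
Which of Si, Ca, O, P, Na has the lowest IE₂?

Consider each +1 ion: Si⁺ still has 3 valence electrons; Ca⁺ still has 1 valence electron; O⁺ still has 5 valence electrons; P⁺ still has 4 valence electrons; Na⁺ is the bare [Ne] core.
Breaking into a closed-shell core is much more expensive than removing a leftover valence electron — Na has the largest IE_2 here.
Valence configurations: Si⁺ [Ne]3s²3p¹, Ca⁺ [Ar]4s¹, O⁺ [He]2s²2p³, P⁺ [Ne]3s²3p².
Approximate IE_2 values (kJ/mol): Si 1577, Ca 1145, O 3388, P 1907, Na 4562.
So the second ionization energies run Ca < Si < P < O < Na.

Ca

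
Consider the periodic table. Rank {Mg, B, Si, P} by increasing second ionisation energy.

Mg < Si < P < B

The second ionization energy removes an electron from the +1 ion. For each element: Mg⁺ still has 1 valence electron; B⁺ still has 2 valence electrons; Si⁺ still has 3 valence electrons; P⁺ still has 4 valence electrons.
All are still removing valence electrons, so compare the +1 ions as you would atoms: IE_2 generally rises across a period (higher Z_eff) and falls down a group (larger shell), subject to the usual subshell exceptions.
Valence configurations: Mg⁺ [Ne]3s¹, B⁺ [He]2s², Si⁺ [Ne]3s²3p¹, P⁺ [Ne]3s²3p².
Tabulated IE_2 (kJ/mol): Mg 1451, B 2427, Si 1577, P 1907.
Hence IE_2: Mg < Si < P < B.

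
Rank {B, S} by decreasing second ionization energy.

The second ionization energy removes an electron from the +1 ion. For each element: B⁺ still has 2 valence electrons; S⁺ still has 5 valence electrons.
All are still removing valence electrons, so compare the +1 ions as you would atoms: IE_2 generally rises across a period (higher Z_eff) and falls down a group (larger shell), subject to the usual subshell exceptions.
Valence configurations: B⁺ [He]2s², S⁺ [Ne]3s²3p³.
Approximate IE_2 values (kJ/mol): B 2427, S 2252.
Hence IE_2: S < B.

B > S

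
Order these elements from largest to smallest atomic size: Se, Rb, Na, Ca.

Na is in period 3, group 1; Ca is in period 4, group 2; Se is in period 4, group 16; Rb is in period 5, group 1.
Across a period the added protons contract the valence shell; down a group each new principal shell makes the atom larger.
These span different periods and groups, so the two trends combine.
Na > Se: period and group pull opposite ways; the across-period shift dominates (155 vs 116 pm).
Ca > Na: period and group pull opposite ways; the down-group shift dominates (171 vs 155 pm).
Rb > Ca: both effects reinforce here, so Rb is clearly the larger of the two.
For reference (pm): Na 155, Ca 171, Se 116, Rb 210.
So from largest to smallest: Rb > Ca > Na > Se.

Rb, Ca, Na, Se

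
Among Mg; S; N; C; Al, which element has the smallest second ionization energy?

IE_2 is the cost of taking one more electron from the +1 cation: Mg⁺ still has 1 valence electron; S⁺ still has 5 valence electrons; N⁺ still has 4 valence electrons; C⁺ still has 3 valence electrons; Al⁺ still has 2 valence electrons.
All are still removing valence electrons, so compare the +1 ions as you would atoms: IE_2 generally rises across a period (higher Z_eff) and falls down a group (larger shell), subject to the usual subshell exceptions.
Valence configurations: Mg⁺ [Ne]3s¹, S⁺ [Ne]3s²3p³, N⁺ [He]2s²2p², C⁺ [He]2s²2p¹, Al⁺ [Ne]3s².
Tabulated IE_2 (kJ/mol): Mg 1451, S 2252, N 2856, C 2353, Al 1817.
Hence IE_2: Mg < Al < S < C < N.

Mg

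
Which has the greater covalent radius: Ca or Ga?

Atomic radius shrinks across a period as nuclear charge pulls the same shell inward, and grows down a group as new shells are added.
All lie in period 4, so atomic radius increases right to left.
So Ca has the greater covalent radius (Ca > Ga).

Ca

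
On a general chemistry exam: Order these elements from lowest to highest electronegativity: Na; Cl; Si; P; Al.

Na is in period 3, group 1; Al is in period 3, group 13; Si is in period 3, group 14; P is in period 3, group 15; Cl is in period 3, group 17.
Smaller atoms with higher effective nuclear charge are more electronegative.
All lie in period 3, so electronegativity increases left to right.
So from lowest to highest: Na < Al < Si < P < Cl.

Na < Al < Si < P < Cl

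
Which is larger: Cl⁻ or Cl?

Cl⁻

Forming Cl⁻ adds 1 electron to Cl. More electron–electron repulsion in the same shell, with unchanged nuclear charge, lets the cloud expand.
An anion is larger than its parent atom: Cl⁻ > Cl.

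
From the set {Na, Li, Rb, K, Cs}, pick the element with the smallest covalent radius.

Li is in period 2, group 1; Na is in period 3, group 1; K is in period 4, group 1; Rb is in period 5, group 1; Cs is in period 6, group 1.
Across a period the added protons contract the valence shell; down a group each new principal shell makes the atom larger.
All are in group 1, so atomic radius increases down the group.
The smallest covalent radius among these belongs to Li.

Li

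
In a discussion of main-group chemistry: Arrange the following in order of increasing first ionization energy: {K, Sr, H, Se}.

K, Sr, Se, H

Across a period the outer electron is held more tightly (higher IE₁); down a group it sits in a higher shell, more shielded, and comes off more easily.
These span different periods and groups, so the two trends combine.
Sr > K: period and group pull opposite ways; the across-period shift dominates (550 vs 419 kJ/mol).
Se > Sr: both effects reinforce here, so Se is clearly the higher of the two.
H > Se: the two effects oppose for this pair; the down-group effect wins (1312 vs 941 kJ/mol).
Approximate values (kJ/mol): H 1312, K 419, Se 941, Sr 550.
So from lowest to highest: K < Sr < Se < H.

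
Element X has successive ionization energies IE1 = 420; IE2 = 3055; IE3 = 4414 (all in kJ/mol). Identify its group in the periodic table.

Group 1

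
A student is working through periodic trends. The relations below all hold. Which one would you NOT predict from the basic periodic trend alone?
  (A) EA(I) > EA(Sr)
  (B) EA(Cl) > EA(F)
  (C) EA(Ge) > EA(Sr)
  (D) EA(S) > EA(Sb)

(B)

The general trend: electron affinity increases across a period and decreases down a group.
(A) I (period 5, group 17) vs Sr (period 5, group 2): the stated order agrees with the simple trend.
(B) Cl (period 3, group 17) vs F (period 2, group 17): the stated order contradicts the simple trend.
(C) Ge (period 4, group 14) vs Sr (period 5, group 2): the stated order agrees with the simple trend.
(D) S (period 3, group 16) vs Sb (period 5, group 15): the stated order agrees with the simple trend.
The exception is (B): F's small 2p subshell makes the incoming electron feel strong e⁻–e⁻ repulsion, so Cl actually releases more energy on gaining an electron.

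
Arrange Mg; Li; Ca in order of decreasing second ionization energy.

Li, Mg, Ca

Consider each +1 ion: Mg⁺ still has 1 valence electron; Li⁺ is the bare [He] core; Ca⁺ still has 1 valence electron.
Pulling an electron out of a noble-gas core costs far more than removing a remaining valence electron, so Li sits at the high end of IE_2.
Valence configurations: Mg⁺ [Ne]3s¹, Ca⁺ [Ar]4s¹.
Approximate IE_2 values (kJ/mol): Mg 1451, Li 7298, Ca 1145.
So the second ionization energies run Ca < Mg < Li.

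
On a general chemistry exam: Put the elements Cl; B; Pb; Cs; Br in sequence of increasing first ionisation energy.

Cs < Pb < B < Br < Cl

First ionization energy rises across a period (greater Z_eff holds electrons more tightly) and falls down a group (valence electrons are farther from the nucleus).
These span different periods and groups, so the two trends combine.
Pb > Cs: both are in period 6; the period trend gives Pb the larger value.
B > Pb: period and group pull opposite ways; the down-group shift dominates (801 vs 716 kJ/mol).
Br > B: period and group pull opposite ways; the across-period shift dominates (1140 vs 801 kJ/mol).
Cl > Br: they share group 17; the group trend gives Cl the larger value.
Approximate values (kJ/mol): B 801, Cl 1251, Br 1140, Cs 376, Pb 716.
So from lowest to highest: Cs < Pb < B < Br < Cl.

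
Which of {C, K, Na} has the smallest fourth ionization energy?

K

After 3 electrons have been removed, what remains? C³⁺ still has 1 valence electron; K³⁺ is already 2 electrons into the core; Na³⁺ is already 2 electrons into the core.
Usually core removal costs more than valence removal, but here the competition is close: a tightly held n=2 valence electron can cost more to remove than an n=3 core electron, so the actual values have to decide it.
The numbers (kJ/mol): C 6223, K 5877, Na 9543.
Hence IE_4: K < C < Na.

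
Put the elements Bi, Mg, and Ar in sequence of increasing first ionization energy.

Mg is in period 3, group 2; Ar is in period 3, group 18; Bi is in period 6, group 15.
Across a period the outer electron is held more tightly (higher IE₁); down a group it sits in a higher shell, more shielded, and comes off more easily.
Here both period and group differ, so the two effects have to be weighed against each other.
Mg > Bi: period and group pull opposite ways; the down-group shift dominates (738 vs 703 kJ/mol).
Ar > Mg: both are in period 3; the period trend gives Ar the larger value.
Approximate values (kJ/mol): Mg 738, Ar 1521, Bi 703.
So from lowest to highest: Bi < Mg < Ar.

Bi < Mg < Ar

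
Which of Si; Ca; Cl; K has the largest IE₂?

After 1 electron has been removed, what remains? Si⁺ still has 3 valence electrons; Ca⁺ still has 1 valence electron; Cl⁺ still has 6 valence electrons; K⁺ is the bare [Ar] core.
Pulling an electron out of a noble-gas core costs far more than removing a remaining valence electron, so K sits at the high end of IE_2.
Valence configurations: Si⁺ [Ne]3s²3p¹, Ca⁺ [Ar]4s¹, Cl⁺ [Ne]3s²3p⁴.
Tabulated IE_2 (kJ/mol): Si 1577, Ca 1145, Cl 2298, K 3052.
So the second ionization energies run Ca < Si < Cl < K.

K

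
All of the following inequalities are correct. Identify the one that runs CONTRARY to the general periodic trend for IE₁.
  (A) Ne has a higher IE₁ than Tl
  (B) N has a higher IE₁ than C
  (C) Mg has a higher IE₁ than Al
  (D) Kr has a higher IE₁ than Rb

(C)

The general trend: IE₁ increases across a period and decreases down a group.
(A) Ne (period 2, group 18) vs Tl (period 6, group 13): the stated order agrees with the simple trend.
(B) N (period 2, group 15) vs C (period 2, group 14): the stated order agrees with the simple trend.
(C) Mg (period 3, group 2) vs Al (period 3, group 13): the stated order contradicts the simple trend.
(D) Kr (period 4, group 18) vs Rb (period 5, group 1): the stated order agrees with the simple trend.
The exception is (C): Al's single 3p electron is easier to remove than one from Mg's filled 3s².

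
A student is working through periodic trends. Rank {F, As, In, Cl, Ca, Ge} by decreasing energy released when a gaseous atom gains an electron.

Cl, F, Ge, As, In, Ca

F is in period 2, group 17; Cl is in period 3, group 17; Ca is in period 4, group 2; Ge is in period 4, group 14; As is in period 4, group 15; In is in period 5, group 13.
Electron affinity generally becomes more exothermic across a period toward the halogens and less exothermic down a group.
These span different periods and groups, so the two trends combine.
In > Ca: period and group pull opposite ways; the across-period shift dominates (29 vs 2 kJ/mol).
As > In: both effects reinforce here, so As is clearly the higher of the two.
Ge > As: this pair runs against the simple trend — see the exception note.
F > Ge: relative to Ge, both the across-period and down-group shifts push F's electron affinity up.
Cl > F: this pair runs against the simple trend — see the exception note.
Note the exception: Ge has a higher electron affinity than As, contrary to the simple trend — adding an electron to As's half-filled 4p³ is unfavourable, so Ge (4p²) has the more exothermic EA.
Note the exception: Cl has a higher electron affinity than F, contrary to the simple trend — F's small 2p subshell makes the incoming electron feel strong e⁻–e⁻ repulsion, so Cl actually releases more energy on gaining an electron.
Tabulated electron affinity (kJ/mol): F 328, Cl 349, Ca 2, Ge 119, As 78, In 29.
So from highest to lowest: Cl > F > Ge > As > In > Ca.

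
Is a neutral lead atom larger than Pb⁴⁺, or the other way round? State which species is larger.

Pb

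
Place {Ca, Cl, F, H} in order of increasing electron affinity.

Ca < H < F < Cl

Adding an electron releases more energy for atoms nearer the top right (short of the noble gases).
Here both period and group differ, so the two effects have to be weighed against each other.
H > Ca: the two effects oppose for this pair; the down-group effect wins (73 vs 2 kJ/mol).
F > H: period and group pull opposite ways; the across-period shift dominates (328 vs 73 kJ/mol).
Cl > F: this pair runs against the simple trend — see the exception note.
Note the exception: Cl has a higher electron affinity than F, contrary to the simple trend — F's small 2p subshell makes the incoming electron feel strong e⁻–e⁻ repulsion, so Cl actually releases more energy on gaining an electron.
For reference (kJ/mol): H 73, F 328, Cl 349, Ca 2.
So from lowest to highest: Ca < H < F < Cl.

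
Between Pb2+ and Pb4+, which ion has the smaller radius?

Both ions have Z = 82 protons, but Pb4+ has lost more electrons, so its remaining electrons feel a larger effective nuclear charge per electron and are pulled in more tightly.
Higher positive charge → smaller ion, so Pb2+ > Pb4+.

Pb4+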